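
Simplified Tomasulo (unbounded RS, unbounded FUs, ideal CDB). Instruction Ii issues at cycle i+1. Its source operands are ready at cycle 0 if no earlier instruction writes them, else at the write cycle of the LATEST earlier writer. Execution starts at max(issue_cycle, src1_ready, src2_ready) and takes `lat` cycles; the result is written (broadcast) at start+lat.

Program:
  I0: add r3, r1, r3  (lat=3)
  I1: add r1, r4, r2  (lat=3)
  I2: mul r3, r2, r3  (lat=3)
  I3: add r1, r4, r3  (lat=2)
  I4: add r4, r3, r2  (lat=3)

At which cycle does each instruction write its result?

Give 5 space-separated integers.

I0 add r3: issue@1 deps=(None,None) exec_start@1 write@4
I1 add r1: issue@2 deps=(None,None) exec_start@2 write@5
I2 mul r3: issue@3 deps=(None,0) exec_start@4 write@7
I3 add r1: issue@4 deps=(None,2) exec_start@7 write@9
I4 add r4: issue@5 deps=(2,None) exec_start@7 write@10

Answer: 4 5 7 9 10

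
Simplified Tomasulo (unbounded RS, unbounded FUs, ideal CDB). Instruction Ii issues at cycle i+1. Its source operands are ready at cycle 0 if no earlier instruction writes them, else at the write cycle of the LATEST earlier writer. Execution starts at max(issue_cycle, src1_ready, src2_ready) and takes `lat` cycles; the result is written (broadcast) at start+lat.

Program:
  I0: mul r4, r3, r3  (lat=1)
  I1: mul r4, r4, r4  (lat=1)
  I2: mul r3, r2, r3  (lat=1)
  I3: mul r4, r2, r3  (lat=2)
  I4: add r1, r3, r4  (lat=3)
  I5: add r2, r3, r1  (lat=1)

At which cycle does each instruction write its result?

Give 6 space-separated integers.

I0 mul r4: issue@1 deps=(None,None) exec_start@1 write@2
I1 mul r4: issue@2 deps=(0,0) exec_start@2 write@3
I2 mul r3: issue@3 deps=(None,None) exec_start@3 write@4
I3 mul r4: issue@4 deps=(None,2) exec_start@4 write@6
I4 add r1: issue@5 deps=(2,3) exec_start@6 write@9
I5 add r2: issue@6 deps=(2,4) exec_start@9 write@10

Answer: 2 3 4 6 9 10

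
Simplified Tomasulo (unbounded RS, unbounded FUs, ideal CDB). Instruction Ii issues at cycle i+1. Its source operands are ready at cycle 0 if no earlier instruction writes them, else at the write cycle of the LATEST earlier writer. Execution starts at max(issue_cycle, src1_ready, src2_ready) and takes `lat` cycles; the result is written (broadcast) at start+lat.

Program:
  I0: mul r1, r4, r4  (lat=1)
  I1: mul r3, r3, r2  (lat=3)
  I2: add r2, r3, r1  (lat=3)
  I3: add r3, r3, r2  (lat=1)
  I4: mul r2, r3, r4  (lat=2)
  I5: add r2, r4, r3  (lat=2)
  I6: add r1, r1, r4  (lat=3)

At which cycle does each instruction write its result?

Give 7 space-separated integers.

I0 mul r1: issue@1 deps=(None,None) exec_start@1 write@2
I1 mul r3: issue@2 deps=(None,None) exec_start@2 write@5
I2 add r2: issue@3 deps=(1,0) exec_start@5 write@8
I3 add r3: issue@4 deps=(1,2) exec_start@8 write@9
I4 mul r2: issue@5 deps=(3,None) exec_start@9 write@11
I5 add r2: issue@6 deps=(None,3) exec_start@9 write@11
I6 add r1: issue@7 deps=(0,None) exec_start@7 write@10

Answer: 2 5 8 9 11 11 10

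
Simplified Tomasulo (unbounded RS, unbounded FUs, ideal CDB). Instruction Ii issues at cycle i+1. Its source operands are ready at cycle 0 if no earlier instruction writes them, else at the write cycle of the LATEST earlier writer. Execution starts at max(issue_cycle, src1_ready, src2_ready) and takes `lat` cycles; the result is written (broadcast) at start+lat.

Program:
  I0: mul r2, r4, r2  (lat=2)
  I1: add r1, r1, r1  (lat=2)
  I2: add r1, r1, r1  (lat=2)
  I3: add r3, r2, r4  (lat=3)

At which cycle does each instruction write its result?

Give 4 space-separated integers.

Answer: 3 4 6 7

Derivation:
I0 mul r2: issue@1 deps=(None,None) exec_start@1 write@3
I1 add r1: issue@2 deps=(None,None) exec_start@2 write@4
I2 add r1: issue@3 deps=(1,1) exec_start@4 write@6
I3 add r3: issue@4 deps=(0,None) exec_start@4 write@7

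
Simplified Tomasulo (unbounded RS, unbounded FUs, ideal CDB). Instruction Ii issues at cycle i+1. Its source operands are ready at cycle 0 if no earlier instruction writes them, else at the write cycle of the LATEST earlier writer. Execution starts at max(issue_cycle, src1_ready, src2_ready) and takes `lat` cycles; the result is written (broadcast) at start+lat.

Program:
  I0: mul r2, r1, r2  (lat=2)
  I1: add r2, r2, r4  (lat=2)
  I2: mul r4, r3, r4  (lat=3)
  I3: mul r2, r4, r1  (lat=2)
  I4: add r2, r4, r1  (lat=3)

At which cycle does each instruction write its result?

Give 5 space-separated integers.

Answer: 3 5 6 8 9

Derivation:
I0 mul r2: issue@1 deps=(None,None) exec_start@1 write@3
I1 add r2: issue@2 deps=(0,None) exec_start@3 write@5
I2 mul r4: issue@3 deps=(None,None) exec_start@3 write@6
I3 mul r2: issue@4 deps=(2,None) exec_start@6 write@8
I4 add r2: issue@5 deps=(2,None) exec_start@6 write@9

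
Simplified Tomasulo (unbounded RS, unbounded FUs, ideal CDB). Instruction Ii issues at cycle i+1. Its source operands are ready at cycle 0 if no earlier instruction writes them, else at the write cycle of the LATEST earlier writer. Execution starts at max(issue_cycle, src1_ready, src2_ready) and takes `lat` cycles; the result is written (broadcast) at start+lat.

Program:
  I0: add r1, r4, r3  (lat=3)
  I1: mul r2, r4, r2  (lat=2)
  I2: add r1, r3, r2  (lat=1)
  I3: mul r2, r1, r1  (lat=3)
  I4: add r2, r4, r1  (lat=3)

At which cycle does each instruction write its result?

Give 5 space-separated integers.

Answer: 4 4 5 8 8

Derivation:
I0 add r1: issue@1 deps=(None,None) exec_start@1 write@4
I1 mul r2: issue@2 deps=(None,None) exec_start@2 write@4
I2 add r1: issue@3 deps=(None,1) exec_start@4 write@5
I3 mul r2: issue@4 deps=(2,2) exec_start@5 write@8
I4 add r2: issue@5 deps=(None,2) exec_start@5 write@8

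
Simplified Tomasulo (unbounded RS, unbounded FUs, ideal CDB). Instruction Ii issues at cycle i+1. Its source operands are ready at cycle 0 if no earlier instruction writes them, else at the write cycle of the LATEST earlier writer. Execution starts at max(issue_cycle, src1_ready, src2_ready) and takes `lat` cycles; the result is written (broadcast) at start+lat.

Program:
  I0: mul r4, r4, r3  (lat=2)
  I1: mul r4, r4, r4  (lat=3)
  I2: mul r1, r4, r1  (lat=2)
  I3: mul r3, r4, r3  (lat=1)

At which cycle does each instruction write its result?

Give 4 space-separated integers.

I0 mul r4: issue@1 deps=(None,None) exec_start@1 write@3
I1 mul r4: issue@2 deps=(0,0) exec_start@3 write@6
I2 mul r1: issue@3 deps=(1,None) exec_start@6 write@8
I3 mul r3: issue@4 deps=(1,None) exec_start@6 write@7

Answer: 3 6 8 7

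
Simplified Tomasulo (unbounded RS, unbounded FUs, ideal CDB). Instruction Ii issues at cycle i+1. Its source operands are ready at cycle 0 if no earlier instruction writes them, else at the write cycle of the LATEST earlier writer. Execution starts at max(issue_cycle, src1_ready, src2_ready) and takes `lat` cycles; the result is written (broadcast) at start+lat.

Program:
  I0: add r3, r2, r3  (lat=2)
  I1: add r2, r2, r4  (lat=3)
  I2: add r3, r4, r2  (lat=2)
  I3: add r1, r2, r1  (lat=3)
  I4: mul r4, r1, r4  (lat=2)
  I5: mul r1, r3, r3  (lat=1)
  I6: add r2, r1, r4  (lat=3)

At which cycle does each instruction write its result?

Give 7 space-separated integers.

I0 add r3: issue@1 deps=(None,None) exec_start@1 write@3
I1 add r2: issue@2 deps=(None,None) exec_start@2 write@5
I2 add r3: issue@3 deps=(None,1) exec_start@5 write@7
I3 add r1: issue@4 deps=(1,None) exec_start@5 write@8
I4 mul r4: issue@5 deps=(3,None) exec_start@8 write@10
I5 mul r1: issue@6 deps=(2,2) exec_start@7 write@8
I6 add r2: issue@7 deps=(5,4) exec_start@10 write@13

Answer: 3 5 7 8 10 8 13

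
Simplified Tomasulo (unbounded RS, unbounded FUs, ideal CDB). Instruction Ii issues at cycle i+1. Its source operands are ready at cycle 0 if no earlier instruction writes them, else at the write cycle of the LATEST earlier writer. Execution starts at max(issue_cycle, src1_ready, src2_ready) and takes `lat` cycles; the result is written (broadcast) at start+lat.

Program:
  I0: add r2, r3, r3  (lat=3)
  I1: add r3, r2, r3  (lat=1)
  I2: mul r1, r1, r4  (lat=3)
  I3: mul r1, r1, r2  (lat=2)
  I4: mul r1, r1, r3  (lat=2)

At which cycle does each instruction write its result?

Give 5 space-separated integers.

I0 add r2: issue@1 deps=(None,None) exec_start@1 write@4
I1 add r3: issue@2 deps=(0,None) exec_start@4 write@5
I2 mul r1: issue@3 deps=(None,None) exec_start@3 write@6
I3 mul r1: issue@4 deps=(2,0) exec_start@6 write@8
I4 mul r1: issue@5 deps=(3,1) exec_start@8 write@10

Answer: 4 5 6 8 10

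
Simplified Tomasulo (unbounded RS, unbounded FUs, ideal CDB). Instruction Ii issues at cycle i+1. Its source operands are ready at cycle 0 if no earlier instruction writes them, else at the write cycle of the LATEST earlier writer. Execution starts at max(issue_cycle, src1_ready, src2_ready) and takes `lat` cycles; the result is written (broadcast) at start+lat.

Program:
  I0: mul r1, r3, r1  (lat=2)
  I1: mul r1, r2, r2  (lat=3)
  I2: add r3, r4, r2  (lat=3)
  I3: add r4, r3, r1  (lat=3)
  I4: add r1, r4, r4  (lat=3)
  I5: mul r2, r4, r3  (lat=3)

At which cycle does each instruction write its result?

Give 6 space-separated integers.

I0 mul r1: issue@1 deps=(None,None) exec_start@1 write@3
I1 mul r1: issue@2 deps=(None,None) exec_start@2 write@5
I2 add r3: issue@3 deps=(None,None) exec_start@3 write@6
I3 add r4: issue@4 deps=(2,1) exec_start@6 write@9
I4 add r1: issue@5 deps=(3,3) exec_start@9 write@12
I5 mul r2: issue@6 deps=(3,2) exec_start@9 write@12

Answer: 3 5 6 9 12 12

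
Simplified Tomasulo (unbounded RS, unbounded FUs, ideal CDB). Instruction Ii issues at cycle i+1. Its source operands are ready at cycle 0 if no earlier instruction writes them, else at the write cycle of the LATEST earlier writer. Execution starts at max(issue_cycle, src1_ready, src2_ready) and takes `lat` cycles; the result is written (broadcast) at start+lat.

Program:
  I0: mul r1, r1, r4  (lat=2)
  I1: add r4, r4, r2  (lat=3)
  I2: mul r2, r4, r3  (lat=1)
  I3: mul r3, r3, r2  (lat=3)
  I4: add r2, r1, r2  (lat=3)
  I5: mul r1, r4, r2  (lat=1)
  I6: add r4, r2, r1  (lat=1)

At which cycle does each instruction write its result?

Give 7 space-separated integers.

Answer: 3 5 6 9 9 10 11

Derivation:
I0 mul r1: issue@1 deps=(None,None) exec_start@1 write@3
I1 add r4: issue@2 deps=(None,None) exec_start@2 write@5
I2 mul r2: issue@3 deps=(1,None) exec_start@5 write@6
I3 mul r3: issue@4 deps=(None,2) exec_start@6 write@9
I4 add r2: issue@5 deps=(0,2) exec_start@6 write@9
I5 mul r1: issue@6 deps=(1,4) exec_start@9 write@10
I6 add r4: issue@7 deps=(4,5) exec_start@10 write@11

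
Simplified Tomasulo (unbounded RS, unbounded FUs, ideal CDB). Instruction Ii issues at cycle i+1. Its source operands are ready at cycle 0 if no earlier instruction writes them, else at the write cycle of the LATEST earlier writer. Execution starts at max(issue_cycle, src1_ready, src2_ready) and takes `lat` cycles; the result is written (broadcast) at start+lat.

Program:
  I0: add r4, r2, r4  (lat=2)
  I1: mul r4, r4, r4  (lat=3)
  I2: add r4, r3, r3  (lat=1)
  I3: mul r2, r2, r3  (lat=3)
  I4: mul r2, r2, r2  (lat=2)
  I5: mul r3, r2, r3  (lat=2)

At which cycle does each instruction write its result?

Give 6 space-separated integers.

I0 add r4: issue@1 deps=(None,None) exec_start@1 write@3
I1 mul r4: issue@2 deps=(0,0) exec_start@3 write@6
I2 add r4: issue@3 deps=(None,None) exec_start@3 write@4
I3 mul r2: issue@4 deps=(None,None) exec_start@4 write@7
I4 mul r2: issue@5 deps=(3,3) exec_start@7 write@9
I5 mul r3: issue@6 deps=(4,None) exec_start@9 write@11

Answer: 3 6 4 7 9 11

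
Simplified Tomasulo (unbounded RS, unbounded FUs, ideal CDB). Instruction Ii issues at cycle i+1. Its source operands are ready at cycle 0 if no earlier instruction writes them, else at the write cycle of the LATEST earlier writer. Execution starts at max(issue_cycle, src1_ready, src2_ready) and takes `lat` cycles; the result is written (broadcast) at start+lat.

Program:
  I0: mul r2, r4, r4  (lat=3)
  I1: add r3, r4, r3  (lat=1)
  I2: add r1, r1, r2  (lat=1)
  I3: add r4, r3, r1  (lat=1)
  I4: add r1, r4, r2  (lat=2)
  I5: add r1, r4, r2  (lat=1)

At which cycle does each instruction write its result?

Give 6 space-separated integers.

Answer: 4 3 5 6 8 7

Derivation:
I0 mul r2: issue@1 deps=(None,None) exec_start@1 write@4
I1 add r3: issue@2 deps=(None,None) exec_start@2 write@3
I2 add r1: issue@3 deps=(None,0) exec_start@4 write@5
I3 add r4: issue@4 deps=(1,2) exec_start@5 write@6
I4 add r1: issue@5 deps=(3,0) exec_start@6 write@8
I5 add r1: issue@6 deps=(3,0) exec_start@6 write@7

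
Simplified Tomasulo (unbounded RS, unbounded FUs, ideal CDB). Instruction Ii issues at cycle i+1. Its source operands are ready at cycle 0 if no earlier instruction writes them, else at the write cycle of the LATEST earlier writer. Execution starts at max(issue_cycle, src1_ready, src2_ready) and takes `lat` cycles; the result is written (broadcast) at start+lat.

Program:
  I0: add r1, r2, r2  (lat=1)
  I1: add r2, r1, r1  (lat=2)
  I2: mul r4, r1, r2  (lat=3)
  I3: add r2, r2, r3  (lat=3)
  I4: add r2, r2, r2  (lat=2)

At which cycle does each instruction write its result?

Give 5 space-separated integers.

Answer: 2 4 7 7 9

Derivation:
I0 add r1: issue@1 deps=(None,None) exec_start@1 write@2
I1 add r2: issue@2 deps=(0,0) exec_start@2 write@4
I2 mul r4: issue@3 deps=(0,1) exec_start@4 write@7
I3 add r2: issue@4 deps=(1,None) exec_start@4 write@7
I4 add r2: issue@5 deps=(3,3) exec_start@7 write@9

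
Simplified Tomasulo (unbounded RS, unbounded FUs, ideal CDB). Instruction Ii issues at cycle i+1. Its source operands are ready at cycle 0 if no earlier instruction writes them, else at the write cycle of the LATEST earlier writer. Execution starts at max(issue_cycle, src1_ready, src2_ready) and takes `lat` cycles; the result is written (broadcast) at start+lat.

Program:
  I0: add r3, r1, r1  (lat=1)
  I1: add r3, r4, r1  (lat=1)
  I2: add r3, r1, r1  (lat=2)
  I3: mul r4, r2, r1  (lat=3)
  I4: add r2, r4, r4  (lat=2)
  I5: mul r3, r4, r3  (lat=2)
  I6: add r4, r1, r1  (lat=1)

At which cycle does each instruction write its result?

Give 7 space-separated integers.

Answer: 2 3 5 7 9 9 8

Derivation:
I0 add r3: issue@1 deps=(None,None) exec_start@1 write@2
I1 add r3: issue@2 deps=(None,None) exec_start@2 write@3
I2 add r3: issue@3 deps=(None,None) exec_start@3 write@5
I3 mul r4: issue@4 deps=(None,None) exec_start@4 write@7
I4 add r2: issue@5 deps=(3,3) exec_start@7 write@9
I5 mul r3: issue@6 deps=(3,2) exec_start@7 write@9
I6 add r4: issue@7 deps=(None,None) exec_start@7 write@8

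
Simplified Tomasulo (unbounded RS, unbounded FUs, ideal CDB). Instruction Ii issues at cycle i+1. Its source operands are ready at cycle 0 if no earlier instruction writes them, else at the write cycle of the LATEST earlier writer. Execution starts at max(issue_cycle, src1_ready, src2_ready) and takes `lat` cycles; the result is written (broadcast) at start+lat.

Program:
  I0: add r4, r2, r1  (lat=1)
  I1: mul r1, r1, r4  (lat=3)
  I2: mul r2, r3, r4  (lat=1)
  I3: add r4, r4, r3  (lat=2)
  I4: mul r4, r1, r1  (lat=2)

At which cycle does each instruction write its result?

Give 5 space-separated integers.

I0 add r4: issue@1 deps=(None,None) exec_start@1 write@2
I1 mul r1: issue@2 deps=(None,0) exec_start@2 write@5
I2 mul r2: issue@3 deps=(None,0) exec_start@3 write@4
I3 add r4: issue@4 deps=(0,None) exec_start@4 write@6
I4 mul r4: issue@5 deps=(1,1) exec_start@5 write@7

Answer: 2 5 4 6 7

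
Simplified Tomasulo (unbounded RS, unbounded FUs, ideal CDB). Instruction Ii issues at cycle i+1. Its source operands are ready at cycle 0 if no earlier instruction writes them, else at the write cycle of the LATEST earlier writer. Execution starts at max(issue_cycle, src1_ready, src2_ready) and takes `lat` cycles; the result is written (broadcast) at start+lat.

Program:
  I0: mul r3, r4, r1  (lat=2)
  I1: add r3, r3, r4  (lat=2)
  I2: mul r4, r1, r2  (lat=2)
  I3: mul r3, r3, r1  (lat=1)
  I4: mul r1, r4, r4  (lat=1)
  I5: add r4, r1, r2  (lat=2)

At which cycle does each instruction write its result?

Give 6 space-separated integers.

I0 mul r3: issue@1 deps=(None,None) exec_start@1 write@3
I1 add r3: issue@2 deps=(0,None) exec_start@3 write@5
I2 mul r4: issue@3 deps=(None,None) exec_start@3 write@5
I3 mul r3: issue@4 deps=(1,None) exec_start@5 write@6
I4 mul r1: issue@5 deps=(2,2) exec_start@5 write@6
I5 add r4: issue@6 deps=(4,None) exec_start@6 write@8

Answer: 3 5 5 6 6 8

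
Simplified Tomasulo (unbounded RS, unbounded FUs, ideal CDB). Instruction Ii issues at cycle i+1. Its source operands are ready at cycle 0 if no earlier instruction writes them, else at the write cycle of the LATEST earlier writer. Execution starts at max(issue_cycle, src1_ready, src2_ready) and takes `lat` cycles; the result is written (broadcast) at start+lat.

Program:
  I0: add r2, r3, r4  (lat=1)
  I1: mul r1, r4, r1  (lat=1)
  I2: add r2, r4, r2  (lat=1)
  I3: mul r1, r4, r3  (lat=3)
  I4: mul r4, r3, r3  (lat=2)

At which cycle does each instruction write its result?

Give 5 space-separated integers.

I0 add r2: issue@1 deps=(None,None) exec_start@1 write@2
I1 mul r1: issue@2 deps=(None,None) exec_start@2 write@3
I2 add r2: issue@3 deps=(None,0) exec_start@3 write@4
I3 mul r1: issue@4 deps=(None,None) exec_start@4 write@7
I4 mul r4: issue@5 deps=(None,None) exec_start@5 write@7

Answer: 2 3 4 7 7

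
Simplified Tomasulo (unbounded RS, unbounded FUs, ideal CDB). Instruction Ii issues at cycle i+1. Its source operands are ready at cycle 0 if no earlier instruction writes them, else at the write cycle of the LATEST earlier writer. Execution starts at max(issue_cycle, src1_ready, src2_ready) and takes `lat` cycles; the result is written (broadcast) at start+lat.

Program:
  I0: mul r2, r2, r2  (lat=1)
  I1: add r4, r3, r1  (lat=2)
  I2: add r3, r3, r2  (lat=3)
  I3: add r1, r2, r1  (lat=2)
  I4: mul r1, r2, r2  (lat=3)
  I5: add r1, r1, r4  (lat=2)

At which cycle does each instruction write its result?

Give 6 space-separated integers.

I0 mul r2: issue@1 deps=(None,None) exec_start@1 write@2
I1 add r4: issue@2 deps=(None,None) exec_start@2 write@4
I2 add r3: issue@3 deps=(None,0) exec_start@3 write@6
I3 add r1: issue@4 deps=(0,None) exec_start@4 write@6
I4 mul r1: issue@5 deps=(0,0) exec_start@5 write@8
I5 add r1: issue@6 deps=(4,1) exec_start@8 write@10

Answer: 2 4 6 6 8 10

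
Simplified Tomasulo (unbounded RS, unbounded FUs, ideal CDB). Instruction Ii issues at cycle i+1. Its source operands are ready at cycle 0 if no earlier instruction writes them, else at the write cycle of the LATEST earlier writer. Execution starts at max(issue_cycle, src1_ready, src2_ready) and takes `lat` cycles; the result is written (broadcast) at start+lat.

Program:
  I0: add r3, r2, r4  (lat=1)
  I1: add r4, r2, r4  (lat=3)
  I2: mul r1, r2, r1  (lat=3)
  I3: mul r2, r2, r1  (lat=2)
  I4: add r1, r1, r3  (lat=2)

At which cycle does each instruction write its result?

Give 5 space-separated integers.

I0 add r3: issue@1 deps=(None,None) exec_start@1 write@2
I1 add r4: issue@2 deps=(None,None) exec_start@2 write@5
I2 mul r1: issue@3 deps=(None,None) exec_start@3 write@6
I3 mul r2: issue@4 deps=(None,2) exec_start@6 write@8
I4 add r1: issue@5 deps=(2,0) exec_start@6 write@8

Answer: 2 5 6 8 8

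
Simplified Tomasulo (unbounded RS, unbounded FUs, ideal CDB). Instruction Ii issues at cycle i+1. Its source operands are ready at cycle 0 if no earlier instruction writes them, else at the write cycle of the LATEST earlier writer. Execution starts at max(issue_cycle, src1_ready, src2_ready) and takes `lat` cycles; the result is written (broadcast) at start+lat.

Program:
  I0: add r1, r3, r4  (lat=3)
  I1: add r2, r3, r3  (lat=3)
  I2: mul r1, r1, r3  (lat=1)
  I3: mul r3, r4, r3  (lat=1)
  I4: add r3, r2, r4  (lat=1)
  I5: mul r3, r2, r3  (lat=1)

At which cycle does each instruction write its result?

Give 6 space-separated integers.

I0 add r1: issue@1 deps=(None,None) exec_start@1 write@4
I1 add r2: issue@2 deps=(None,None) exec_start@2 write@5
I2 mul r1: issue@3 deps=(0,None) exec_start@4 write@5
I3 mul r3: issue@4 deps=(None,None) exec_start@4 write@5
I4 add r3: issue@5 deps=(1,None) exec_start@5 write@6
I5 mul r3: issue@6 deps=(1,4) exec_start@6 write@7

Answer: 4 5 5 5 6 7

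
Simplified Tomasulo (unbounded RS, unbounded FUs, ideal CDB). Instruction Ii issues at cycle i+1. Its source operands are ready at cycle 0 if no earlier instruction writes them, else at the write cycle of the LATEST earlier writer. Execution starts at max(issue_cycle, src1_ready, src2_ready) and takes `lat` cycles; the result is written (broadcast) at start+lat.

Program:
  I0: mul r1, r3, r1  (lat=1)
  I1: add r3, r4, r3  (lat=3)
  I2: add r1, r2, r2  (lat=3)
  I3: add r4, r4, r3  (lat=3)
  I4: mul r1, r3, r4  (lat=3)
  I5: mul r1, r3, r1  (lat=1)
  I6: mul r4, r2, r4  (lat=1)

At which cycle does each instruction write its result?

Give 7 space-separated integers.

I0 mul r1: issue@1 deps=(None,None) exec_start@1 write@2
I1 add r3: issue@2 deps=(None,None) exec_start@2 write@5
I2 add r1: issue@3 deps=(None,None) exec_start@3 write@6
I3 add r4: issue@4 deps=(None,1) exec_start@5 write@8
I4 mul r1: issue@5 deps=(1,3) exec_start@8 write@11
I5 mul r1: issue@6 deps=(1,4) exec_start@11 write@12
I6 mul r4: issue@7 deps=(None,3) exec_start@8 write@9

Answer: 2 5 6 8 11 12 9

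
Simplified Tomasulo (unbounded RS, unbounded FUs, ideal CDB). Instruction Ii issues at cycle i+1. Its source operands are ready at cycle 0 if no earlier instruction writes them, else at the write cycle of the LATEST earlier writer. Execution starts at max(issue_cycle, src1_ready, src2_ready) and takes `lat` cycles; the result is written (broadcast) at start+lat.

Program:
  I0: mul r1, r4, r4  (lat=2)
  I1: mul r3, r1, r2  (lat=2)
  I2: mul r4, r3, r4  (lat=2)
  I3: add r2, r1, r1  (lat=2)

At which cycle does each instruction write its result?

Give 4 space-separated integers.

I0 mul r1: issue@1 deps=(None,None) exec_start@1 write@3
I1 mul r3: issue@2 deps=(0,None) exec_start@3 write@5
I2 mul r4: issue@3 deps=(1,None) exec_start@5 write@7
I3 add r2: issue@4 deps=(0,0) exec_start@4 write@6

Answer: 3 5 7 6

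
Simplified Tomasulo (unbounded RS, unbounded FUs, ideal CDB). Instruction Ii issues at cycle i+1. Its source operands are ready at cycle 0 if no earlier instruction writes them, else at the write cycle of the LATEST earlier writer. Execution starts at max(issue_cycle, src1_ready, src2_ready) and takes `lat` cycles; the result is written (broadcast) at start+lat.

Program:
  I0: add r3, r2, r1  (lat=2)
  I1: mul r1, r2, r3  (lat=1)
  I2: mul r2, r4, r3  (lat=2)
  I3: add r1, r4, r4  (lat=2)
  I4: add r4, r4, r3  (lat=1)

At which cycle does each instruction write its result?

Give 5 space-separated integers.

Answer: 3 4 5 6 6

Derivation:
I0 add r3: issue@1 deps=(None,None) exec_start@1 write@3
I1 mul r1: issue@2 deps=(None,0) exec_start@3 write@4
I2 mul r2: issue@3 deps=(None,0) exec_start@3 write@5
I3 add r1: issue@4 deps=(None,None) exec_start@4 write@6
I4 add r4: issue@5 deps=(None,0) exec_start@5 write@6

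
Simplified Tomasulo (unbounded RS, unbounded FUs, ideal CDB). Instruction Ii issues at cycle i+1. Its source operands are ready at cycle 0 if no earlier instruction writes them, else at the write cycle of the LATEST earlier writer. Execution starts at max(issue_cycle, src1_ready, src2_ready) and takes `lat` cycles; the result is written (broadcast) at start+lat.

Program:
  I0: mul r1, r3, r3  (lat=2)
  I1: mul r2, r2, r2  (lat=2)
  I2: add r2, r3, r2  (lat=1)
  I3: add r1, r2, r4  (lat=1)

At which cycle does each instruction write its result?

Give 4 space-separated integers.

I0 mul r1: issue@1 deps=(None,None) exec_start@1 write@3
I1 mul r2: issue@2 deps=(None,None) exec_start@2 write@4
I2 add r2: issue@3 deps=(None,1) exec_start@4 write@5
I3 add r1: issue@4 deps=(2,None) exec_start@5 write@6

Answer: 3 4 5 6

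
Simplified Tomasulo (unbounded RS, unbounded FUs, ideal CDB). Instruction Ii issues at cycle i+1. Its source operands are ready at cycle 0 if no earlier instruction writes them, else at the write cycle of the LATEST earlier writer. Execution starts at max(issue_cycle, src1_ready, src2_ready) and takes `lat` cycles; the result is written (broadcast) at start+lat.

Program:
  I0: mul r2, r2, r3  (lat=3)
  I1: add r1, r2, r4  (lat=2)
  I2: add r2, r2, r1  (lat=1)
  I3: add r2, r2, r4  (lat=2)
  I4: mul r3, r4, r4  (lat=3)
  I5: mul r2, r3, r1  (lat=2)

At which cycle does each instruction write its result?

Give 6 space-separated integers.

I0 mul r2: issue@1 deps=(None,None) exec_start@1 write@4
I1 add r1: issue@2 deps=(0,None) exec_start@4 write@6
I2 add r2: issue@3 deps=(0,1) exec_start@6 write@7
I3 add r2: issue@4 deps=(2,None) exec_start@7 write@9
I4 mul r3: issue@5 deps=(None,None) exec_start@5 write@8
I5 mul r2: issue@6 deps=(4,1) exec_start@8 write@10

Answer: 4 6 7 9 8 10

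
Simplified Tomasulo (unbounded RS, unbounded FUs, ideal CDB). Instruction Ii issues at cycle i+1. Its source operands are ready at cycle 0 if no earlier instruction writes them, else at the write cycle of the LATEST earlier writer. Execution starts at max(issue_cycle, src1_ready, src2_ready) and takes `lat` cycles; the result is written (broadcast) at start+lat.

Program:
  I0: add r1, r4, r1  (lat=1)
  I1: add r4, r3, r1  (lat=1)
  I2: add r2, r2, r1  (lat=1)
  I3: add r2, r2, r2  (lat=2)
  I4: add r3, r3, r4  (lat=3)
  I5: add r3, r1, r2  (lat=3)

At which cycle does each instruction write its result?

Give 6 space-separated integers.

Answer: 2 3 4 6 8 9

Derivation:
I0 add r1: issue@1 deps=(None,None) exec_start@1 write@2
I1 add r4: issue@2 deps=(None,0) exec_start@2 write@3
I2 add r2: issue@3 deps=(None,0) exec_start@3 write@4
I3 add r2: issue@4 deps=(2,2) exec_start@4 write@6
I4 add r3: issue@5 deps=(None,1) exec_start@5 write@8
I5 add r3: issue@6 deps=(0,3) exec_start@6 write@9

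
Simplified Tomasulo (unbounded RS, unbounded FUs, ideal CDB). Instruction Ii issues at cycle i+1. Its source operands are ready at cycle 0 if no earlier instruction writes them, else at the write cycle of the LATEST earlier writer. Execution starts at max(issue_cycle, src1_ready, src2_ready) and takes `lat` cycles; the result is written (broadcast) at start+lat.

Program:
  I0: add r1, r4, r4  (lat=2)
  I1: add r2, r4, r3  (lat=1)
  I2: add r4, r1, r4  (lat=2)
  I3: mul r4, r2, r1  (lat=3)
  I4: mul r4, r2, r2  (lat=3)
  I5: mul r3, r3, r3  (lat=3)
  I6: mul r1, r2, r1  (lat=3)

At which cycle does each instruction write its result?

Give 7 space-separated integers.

Answer: 3 3 5 7 8 9 10

Derivation:
I0 add r1: issue@1 deps=(None,None) exec_start@1 write@3
I1 add r2: issue@2 deps=(None,None) exec_start@2 write@3
I2 add r4: issue@3 deps=(0,None) exec_start@3 write@5
I3 mul r4: issue@4 deps=(1,0) exec_start@4 write@7
I4 mul r4: issue@5 deps=(1,1) exec_start@5 write@8
I5 mul r3: issue@6 deps=(None,None) exec_start@6 write@9
I6 mul r1: issue@7 deps=(1,0) exec_start@7 write@10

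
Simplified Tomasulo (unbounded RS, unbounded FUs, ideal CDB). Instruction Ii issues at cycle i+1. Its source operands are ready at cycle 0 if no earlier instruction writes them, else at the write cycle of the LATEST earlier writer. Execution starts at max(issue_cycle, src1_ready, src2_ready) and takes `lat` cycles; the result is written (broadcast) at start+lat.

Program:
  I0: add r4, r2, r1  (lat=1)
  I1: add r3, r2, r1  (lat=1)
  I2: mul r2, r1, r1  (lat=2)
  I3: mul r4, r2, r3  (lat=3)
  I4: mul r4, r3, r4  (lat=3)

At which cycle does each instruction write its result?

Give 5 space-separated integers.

Answer: 2 3 5 8 11

Derivation:
I0 add r4: issue@1 deps=(None,None) exec_start@1 write@2
I1 add r3: issue@2 deps=(None,None) exec_start@2 write@3
I2 mul r2: issue@3 deps=(None,None) exec_start@3 write@5
I3 mul r4: issue@4 deps=(2,1) exec_start@5 write@8
I4 mul r4: issue@5 deps=(1,3) exec_start@8 write@11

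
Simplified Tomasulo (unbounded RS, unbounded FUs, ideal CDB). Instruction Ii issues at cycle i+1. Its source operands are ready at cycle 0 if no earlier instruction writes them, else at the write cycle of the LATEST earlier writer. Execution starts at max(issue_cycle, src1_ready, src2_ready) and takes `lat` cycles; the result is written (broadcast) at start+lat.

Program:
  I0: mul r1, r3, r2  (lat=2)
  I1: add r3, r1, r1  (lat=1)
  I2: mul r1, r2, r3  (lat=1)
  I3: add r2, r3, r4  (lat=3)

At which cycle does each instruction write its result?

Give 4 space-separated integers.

I0 mul r1: issue@1 deps=(None,None) exec_start@1 write@3
I1 add r3: issue@2 deps=(0,0) exec_start@3 write@4
I2 mul r1: issue@3 deps=(None,1) exec_start@4 write@5
I3 add r2: issue@4 deps=(1,None) exec_start@4 write@7

Answer: 3 4 5 7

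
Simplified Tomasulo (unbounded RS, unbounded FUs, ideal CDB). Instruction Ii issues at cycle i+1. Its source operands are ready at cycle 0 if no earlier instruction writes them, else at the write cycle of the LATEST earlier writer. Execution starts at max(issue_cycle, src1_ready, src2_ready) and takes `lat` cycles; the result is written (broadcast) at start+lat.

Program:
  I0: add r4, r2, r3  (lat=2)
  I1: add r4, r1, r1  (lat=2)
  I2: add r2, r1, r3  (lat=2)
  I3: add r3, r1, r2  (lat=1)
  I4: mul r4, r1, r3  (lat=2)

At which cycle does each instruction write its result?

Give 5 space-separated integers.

Answer: 3 4 5 6 8

Derivation:
I0 add r4: issue@1 deps=(None,None) exec_start@1 write@3
I1 add r4: issue@2 deps=(None,None) exec_start@2 write@4
I2 add r2: issue@3 deps=(None,None) exec_start@3 write@5
I3 add r3: issue@4 deps=(None,2) exec_start@5 write@6
I4 mul r4: issue@5 deps=(None,3) exec_start@6 write@8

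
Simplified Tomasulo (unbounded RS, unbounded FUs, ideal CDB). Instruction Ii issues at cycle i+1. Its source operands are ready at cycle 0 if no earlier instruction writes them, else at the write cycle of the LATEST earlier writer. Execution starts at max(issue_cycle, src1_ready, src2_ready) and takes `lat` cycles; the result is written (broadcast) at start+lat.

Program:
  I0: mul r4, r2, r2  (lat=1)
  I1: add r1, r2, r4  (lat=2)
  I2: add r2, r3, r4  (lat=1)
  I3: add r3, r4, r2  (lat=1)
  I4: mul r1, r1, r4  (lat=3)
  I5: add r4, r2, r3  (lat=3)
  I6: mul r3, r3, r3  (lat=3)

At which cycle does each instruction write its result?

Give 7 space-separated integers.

I0 mul r4: issue@1 deps=(None,None) exec_start@1 write@2
I1 add r1: issue@2 deps=(None,0) exec_start@2 write@4
I2 add r2: issue@3 deps=(None,0) exec_start@3 write@4
I3 add r3: issue@4 deps=(0,2) exec_start@4 write@5
I4 mul r1: issue@5 deps=(1,0) exec_start@5 write@8
I5 add r4: issue@6 deps=(2,3) exec_start@6 write@9
I6 mul r3: issue@7 deps=(3,3) exec_start@7 write@10

Answer: 2 4 4 5 8 9 10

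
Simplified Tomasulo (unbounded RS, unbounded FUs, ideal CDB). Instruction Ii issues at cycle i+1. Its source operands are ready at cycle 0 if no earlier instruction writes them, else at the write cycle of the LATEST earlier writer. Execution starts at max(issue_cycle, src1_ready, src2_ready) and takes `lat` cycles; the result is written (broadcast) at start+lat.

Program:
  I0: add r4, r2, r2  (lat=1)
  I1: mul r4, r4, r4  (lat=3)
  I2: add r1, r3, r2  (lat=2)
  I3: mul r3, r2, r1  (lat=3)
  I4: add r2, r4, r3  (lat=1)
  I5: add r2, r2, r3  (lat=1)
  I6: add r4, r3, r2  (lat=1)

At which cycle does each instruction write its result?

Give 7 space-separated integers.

I0 add r4: issue@1 deps=(None,None) exec_start@1 write@2
I1 mul r4: issue@2 deps=(0,0) exec_start@2 write@5
I2 add r1: issue@3 deps=(None,None) exec_start@3 write@5
I3 mul r3: issue@4 deps=(None,2) exec_start@5 write@8
I4 add r2: issue@5 deps=(1,3) exec_start@8 write@9
I5 add r2: issue@6 deps=(4,3) exec_start@9 write@10
I6 add r4: issue@7 deps=(3,5) exec_start@10 write@11

Answer: 2 5 5 8 9 10 11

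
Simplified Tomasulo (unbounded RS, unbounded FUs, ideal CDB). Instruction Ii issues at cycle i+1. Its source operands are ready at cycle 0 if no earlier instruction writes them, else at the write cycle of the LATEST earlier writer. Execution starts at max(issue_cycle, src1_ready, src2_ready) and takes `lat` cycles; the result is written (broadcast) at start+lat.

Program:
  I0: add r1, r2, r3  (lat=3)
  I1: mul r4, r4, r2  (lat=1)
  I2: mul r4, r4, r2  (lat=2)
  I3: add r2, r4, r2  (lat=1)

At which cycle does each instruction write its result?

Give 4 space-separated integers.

Answer: 4 3 5 6

Derivation:
I0 add r1: issue@1 deps=(None,None) exec_start@1 write@4
I1 mul r4: issue@2 deps=(None,None) exec_start@2 write@3
I2 mul r4: issue@3 deps=(1,None) exec_start@3 write@5
I3 add r2: issue@4 deps=(2,None) exec_start@5 write@6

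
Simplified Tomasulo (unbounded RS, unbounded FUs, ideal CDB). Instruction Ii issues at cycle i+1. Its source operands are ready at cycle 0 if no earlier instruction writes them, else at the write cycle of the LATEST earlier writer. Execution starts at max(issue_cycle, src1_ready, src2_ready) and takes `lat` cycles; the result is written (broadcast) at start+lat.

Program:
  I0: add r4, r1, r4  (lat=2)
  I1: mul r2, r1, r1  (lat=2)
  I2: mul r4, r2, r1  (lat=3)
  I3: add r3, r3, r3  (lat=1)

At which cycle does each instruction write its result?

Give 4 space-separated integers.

I0 add r4: issue@1 deps=(None,None) exec_start@1 write@3
I1 mul r2: issue@2 deps=(None,None) exec_start@2 write@4
I2 mul r4: issue@3 deps=(1,None) exec_start@4 write@7
I3 add r3: issue@4 deps=(None,None) exec_start@4 write@5

Answer: 3 4 7 5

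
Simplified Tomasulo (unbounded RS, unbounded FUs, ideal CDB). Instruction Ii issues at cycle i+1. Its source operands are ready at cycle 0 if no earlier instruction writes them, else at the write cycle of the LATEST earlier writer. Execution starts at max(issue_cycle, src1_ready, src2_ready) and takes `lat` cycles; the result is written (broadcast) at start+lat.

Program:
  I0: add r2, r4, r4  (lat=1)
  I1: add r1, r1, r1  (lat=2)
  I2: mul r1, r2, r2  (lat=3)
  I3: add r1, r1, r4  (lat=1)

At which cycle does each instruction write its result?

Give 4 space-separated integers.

I0 add r2: issue@1 deps=(None,None) exec_start@1 write@2
I1 add r1: issue@2 deps=(None,None) exec_start@2 write@4
I2 mul r1: issue@3 deps=(0,0) exec_start@3 write@6
I3 add r1: issue@4 deps=(2,None) exec_start@6 write@7

Answer: 2 4 6 7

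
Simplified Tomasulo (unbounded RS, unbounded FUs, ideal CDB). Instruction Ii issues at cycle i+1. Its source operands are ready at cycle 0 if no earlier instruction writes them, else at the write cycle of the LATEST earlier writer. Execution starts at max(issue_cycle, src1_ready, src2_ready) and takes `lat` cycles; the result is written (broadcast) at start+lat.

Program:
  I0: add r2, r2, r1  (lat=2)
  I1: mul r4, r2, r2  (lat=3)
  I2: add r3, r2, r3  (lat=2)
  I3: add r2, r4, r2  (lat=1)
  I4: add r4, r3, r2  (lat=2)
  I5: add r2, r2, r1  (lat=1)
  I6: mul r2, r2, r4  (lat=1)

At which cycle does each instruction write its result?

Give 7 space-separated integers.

Answer: 3 6 5 7 9 8 10

Derivation:
I0 add r2: issue@1 deps=(None,None) exec_start@1 write@3
I1 mul r4: issue@2 deps=(0,0) exec_start@3 write@6
I2 add r3: issue@3 deps=(0,None) exec_start@3 write@5
I3 add r2: issue@4 deps=(1,0) exec_start@6 write@7
I4 add r4: issue@5 deps=(2,3) exec_start@7 write@9
I5 add r2: issue@6 deps=(3,None) exec_start@7 write@8
I6 mul r2: issue@7 deps=(5,4) exec_start@9 write@10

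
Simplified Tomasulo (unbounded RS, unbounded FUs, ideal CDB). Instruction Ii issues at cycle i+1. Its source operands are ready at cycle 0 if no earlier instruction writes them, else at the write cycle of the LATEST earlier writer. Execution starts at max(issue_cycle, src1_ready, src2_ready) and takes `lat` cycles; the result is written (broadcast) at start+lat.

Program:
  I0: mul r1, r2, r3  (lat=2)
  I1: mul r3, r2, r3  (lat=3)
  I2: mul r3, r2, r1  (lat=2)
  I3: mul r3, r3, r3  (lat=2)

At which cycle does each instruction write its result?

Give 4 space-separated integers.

I0 mul r1: issue@1 deps=(None,None) exec_start@1 write@3
I1 mul r3: issue@2 deps=(None,None) exec_start@2 write@5
I2 mul r3: issue@3 deps=(None,0) exec_start@3 write@5
I3 mul r3: issue@4 deps=(2,2) exec_start@5 write@7

Answer: 3 5 5 7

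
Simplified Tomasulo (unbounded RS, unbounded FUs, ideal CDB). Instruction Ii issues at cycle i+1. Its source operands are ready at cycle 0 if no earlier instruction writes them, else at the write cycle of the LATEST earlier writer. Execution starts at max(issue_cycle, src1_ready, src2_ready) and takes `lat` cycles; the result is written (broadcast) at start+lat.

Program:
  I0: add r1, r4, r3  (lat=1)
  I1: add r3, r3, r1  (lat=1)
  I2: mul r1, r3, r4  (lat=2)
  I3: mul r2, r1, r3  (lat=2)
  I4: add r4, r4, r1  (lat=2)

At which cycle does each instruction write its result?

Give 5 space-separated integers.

I0 add r1: issue@1 deps=(None,None) exec_start@1 write@2
I1 add r3: issue@2 deps=(None,0) exec_start@2 write@3
I2 mul r1: issue@3 deps=(1,None) exec_start@3 write@5
I3 mul r2: issue@4 deps=(2,1) exec_start@5 write@7
I4 add r4: issue@5 deps=(None,2) exec_start@5 write@7

Answer: 2 3 5 7 7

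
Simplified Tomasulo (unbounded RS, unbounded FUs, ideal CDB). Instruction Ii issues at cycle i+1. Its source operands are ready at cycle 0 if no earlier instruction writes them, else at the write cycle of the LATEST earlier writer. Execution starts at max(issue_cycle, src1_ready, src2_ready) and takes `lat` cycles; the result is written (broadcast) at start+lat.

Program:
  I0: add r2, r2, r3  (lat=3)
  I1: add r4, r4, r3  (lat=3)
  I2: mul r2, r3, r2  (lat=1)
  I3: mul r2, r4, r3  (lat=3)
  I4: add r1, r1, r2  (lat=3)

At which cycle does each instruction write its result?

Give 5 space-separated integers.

I0 add r2: issue@1 deps=(None,None) exec_start@1 write@4
I1 add r4: issue@2 deps=(None,None) exec_start@2 write@5
I2 mul r2: issue@3 deps=(None,0) exec_start@4 write@5
I3 mul r2: issue@4 deps=(1,None) exec_start@5 write@8
I4 add r1: issue@5 deps=(None,3) exec_start@8 write@11

Answer: 4 5 5 8 11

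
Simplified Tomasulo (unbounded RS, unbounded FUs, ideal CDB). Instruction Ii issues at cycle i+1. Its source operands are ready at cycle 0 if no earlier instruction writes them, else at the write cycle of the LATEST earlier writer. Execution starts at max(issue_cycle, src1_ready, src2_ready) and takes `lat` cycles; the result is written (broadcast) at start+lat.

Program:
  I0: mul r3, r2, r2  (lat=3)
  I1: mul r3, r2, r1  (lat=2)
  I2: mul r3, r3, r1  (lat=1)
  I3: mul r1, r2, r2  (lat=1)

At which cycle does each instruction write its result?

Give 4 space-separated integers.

I0 mul r3: issue@1 deps=(None,None) exec_start@1 write@4
I1 mul r3: issue@2 deps=(None,None) exec_start@2 write@4
I2 mul r3: issue@3 deps=(1,None) exec_start@4 write@5
I3 mul r1: issue@4 deps=(None,None) exec_start@4 write@5

Answer: 4 4 5 5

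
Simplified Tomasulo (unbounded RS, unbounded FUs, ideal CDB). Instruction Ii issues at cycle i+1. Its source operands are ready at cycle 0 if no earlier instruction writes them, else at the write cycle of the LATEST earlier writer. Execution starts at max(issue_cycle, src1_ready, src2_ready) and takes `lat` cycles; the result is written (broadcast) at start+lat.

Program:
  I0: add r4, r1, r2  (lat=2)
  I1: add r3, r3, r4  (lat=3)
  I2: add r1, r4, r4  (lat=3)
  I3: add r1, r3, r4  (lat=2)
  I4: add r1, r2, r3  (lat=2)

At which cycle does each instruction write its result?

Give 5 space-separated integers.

I0 add r4: issue@1 deps=(None,None) exec_start@1 write@3
I1 add r3: issue@2 deps=(None,0) exec_start@3 write@6
I2 add r1: issue@3 deps=(0,0) exec_start@3 write@6
I3 add r1: issue@4 deps=(1,0) exec_start@6 write@8
I4 add r1: issue@5 deps=(None,1) exec_start@6 write@8

Answer: 3 6 6 8 8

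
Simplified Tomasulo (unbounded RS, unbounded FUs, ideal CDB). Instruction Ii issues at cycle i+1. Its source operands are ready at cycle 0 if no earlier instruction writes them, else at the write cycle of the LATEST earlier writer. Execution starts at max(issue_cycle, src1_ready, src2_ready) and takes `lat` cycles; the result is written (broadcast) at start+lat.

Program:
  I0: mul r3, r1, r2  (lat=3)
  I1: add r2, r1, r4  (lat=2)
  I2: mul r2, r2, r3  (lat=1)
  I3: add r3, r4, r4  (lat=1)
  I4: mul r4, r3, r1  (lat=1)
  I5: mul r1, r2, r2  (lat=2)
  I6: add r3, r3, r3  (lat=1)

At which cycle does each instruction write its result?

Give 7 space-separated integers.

I0 mul r3: issue@1 deps=(None,None) exec_start@1 write@4
I1 add r2: issue@2 deps=(None,None) exec_start@2 write@4
I2 mul r2: issue@3 deps=(1,0) exec_start@4 write@5
I3 add r3: issue@4 deps=(None,None) exec_start@4 write@5
I4 mul r4: issue@5 deps=(3,None) exec_start@5 write@6
I5 mul r1: issue@6 deps=(2,2) exec_start@6 write@8
I6 add r3: issue@7 deps=(3,3) exec_start@7 write@8

Answer: 4 4 5 5 6 8 8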